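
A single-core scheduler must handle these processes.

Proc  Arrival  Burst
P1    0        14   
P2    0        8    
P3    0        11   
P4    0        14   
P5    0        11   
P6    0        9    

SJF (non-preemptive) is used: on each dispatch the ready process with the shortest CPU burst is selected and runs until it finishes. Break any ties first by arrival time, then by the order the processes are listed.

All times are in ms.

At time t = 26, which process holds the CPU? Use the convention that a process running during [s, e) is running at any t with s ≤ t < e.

P3

Gantt: | P2 0-8 | P6 8-17 | P3 17-28 | P5 28-39 | P1 39-53 | P4 53-67 |
Completion: P1=53  P2=8  P3=28  P4=67  P5=39  P6=17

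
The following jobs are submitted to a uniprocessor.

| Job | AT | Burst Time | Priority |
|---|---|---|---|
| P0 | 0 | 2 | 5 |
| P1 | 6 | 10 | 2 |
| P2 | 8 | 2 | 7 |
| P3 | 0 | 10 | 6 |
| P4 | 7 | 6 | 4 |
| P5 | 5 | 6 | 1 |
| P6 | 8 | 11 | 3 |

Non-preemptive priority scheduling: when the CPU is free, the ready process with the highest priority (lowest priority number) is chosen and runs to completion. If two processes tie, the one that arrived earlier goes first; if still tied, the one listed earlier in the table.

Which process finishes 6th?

P4

Gantt: | P0 0-2 | P3 2-12 | P5 12-18 | P1 18-28 | P6 28-39 | P4 39-45 | P2 45-47 |
Completion: P0=2  P1=28  P2=47  P3=12  P4=45  P5=18  P6=39
Turnaround (C−A): P0=2  P1=22  P2=39  P3=12  P4=38  P5=13  P6=31
Finish order: P0 → P3 → P5 → P1 → P6 → P4 → P2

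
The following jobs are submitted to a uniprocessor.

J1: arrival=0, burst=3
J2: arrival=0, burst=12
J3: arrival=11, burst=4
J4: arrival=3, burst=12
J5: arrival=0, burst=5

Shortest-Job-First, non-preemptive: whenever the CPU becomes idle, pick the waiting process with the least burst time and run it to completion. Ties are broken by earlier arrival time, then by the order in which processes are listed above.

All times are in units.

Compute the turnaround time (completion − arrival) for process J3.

Schedule: | J1 0-3 | J5 3-8 | J2 8-20 | J3 20-24 | J4 24-36 |
Completion: J1=3  J2=20  J3=24  J4=36  J5=8
Turnaround (C−A): J1=3  J2=20  J3=13  J4=33  J5=8
Turnaround(J3) = completion − arrival = 24 − 11 = 13

13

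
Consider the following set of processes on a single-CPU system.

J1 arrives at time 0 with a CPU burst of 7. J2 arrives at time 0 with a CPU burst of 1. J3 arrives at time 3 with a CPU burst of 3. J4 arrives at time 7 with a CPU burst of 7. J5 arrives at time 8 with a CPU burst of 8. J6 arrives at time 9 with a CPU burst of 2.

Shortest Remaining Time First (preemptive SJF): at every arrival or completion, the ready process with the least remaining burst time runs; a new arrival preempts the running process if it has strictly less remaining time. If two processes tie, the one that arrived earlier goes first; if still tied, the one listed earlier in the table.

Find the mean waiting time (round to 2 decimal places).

4.00

Timeline: | J2 0-1 | J1 1-3 | J3 3-6 | J1 6-11 | J6 11-13 | J4 13-20 | J5 20-28 |
Completion: J1=11  J2=1  J3=6  J4=20  J5=28  J6=13
Turnaround (C−A): J1=11  J2=1  J3=3  J4=13  J5=20  J6=4
Waiting times: J1=4, J2=0, J3=0, J4=6, J5=12, J6=2
Average waiting = (4+0+0+6+12+2) / 6 = 24/6 = 4.00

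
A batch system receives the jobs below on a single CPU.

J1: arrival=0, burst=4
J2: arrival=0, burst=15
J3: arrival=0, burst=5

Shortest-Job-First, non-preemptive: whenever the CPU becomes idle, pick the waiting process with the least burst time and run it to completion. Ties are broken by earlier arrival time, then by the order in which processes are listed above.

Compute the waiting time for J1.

0

Gantt: | J1 0-4 | J3 4-9 | J2 9-24 |
Completion: J1=4  J2=24  J3=9
Turnaround (C−A): J1=4  J2=24  J3=9
Waiting(J1) = turnaround − burst = 4 − 4 = 0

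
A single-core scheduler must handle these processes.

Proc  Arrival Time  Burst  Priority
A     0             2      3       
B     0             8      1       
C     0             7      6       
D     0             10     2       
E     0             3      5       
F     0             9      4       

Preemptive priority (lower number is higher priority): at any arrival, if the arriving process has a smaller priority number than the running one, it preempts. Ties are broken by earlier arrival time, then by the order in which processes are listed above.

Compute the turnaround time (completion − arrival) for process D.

Schedule: | B 0-8 | D 8-18 | A 18-20 | F 20-29 | E 29-32 | C 32-39 |
Completion: A=20  B=8  C=39  D=18  E=32  F=29
Turnaround (C−A): A=20  B=8  C=39  D=18  E=32  F=29
Turnaround(D) = completion − arrival = 18 − 0 = 18

18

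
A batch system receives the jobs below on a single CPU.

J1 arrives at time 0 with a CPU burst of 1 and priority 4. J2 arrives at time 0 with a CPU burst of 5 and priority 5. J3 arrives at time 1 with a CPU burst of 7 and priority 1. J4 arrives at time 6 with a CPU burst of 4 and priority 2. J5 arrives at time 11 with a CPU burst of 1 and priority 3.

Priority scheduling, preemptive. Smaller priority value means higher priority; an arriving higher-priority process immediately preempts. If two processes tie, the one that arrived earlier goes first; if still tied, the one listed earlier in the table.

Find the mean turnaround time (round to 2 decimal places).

Gantt: | J1 0-1 | J3 1-8 | J4 8-12 | J5 12-13 | J2 13-18 |
Completion: J1=1  J2=18  J3=8  J4=12  J5=13
Turnaround (C−A): J1=1  J2=18  J3=7  J4=6  J5=2
Turnaround times: J1=1, J2=18, J3=7, J4=6, J5=2
Average turnaround = (1+18+7+6+2) / 5 = 34/5 = 6.80

6.80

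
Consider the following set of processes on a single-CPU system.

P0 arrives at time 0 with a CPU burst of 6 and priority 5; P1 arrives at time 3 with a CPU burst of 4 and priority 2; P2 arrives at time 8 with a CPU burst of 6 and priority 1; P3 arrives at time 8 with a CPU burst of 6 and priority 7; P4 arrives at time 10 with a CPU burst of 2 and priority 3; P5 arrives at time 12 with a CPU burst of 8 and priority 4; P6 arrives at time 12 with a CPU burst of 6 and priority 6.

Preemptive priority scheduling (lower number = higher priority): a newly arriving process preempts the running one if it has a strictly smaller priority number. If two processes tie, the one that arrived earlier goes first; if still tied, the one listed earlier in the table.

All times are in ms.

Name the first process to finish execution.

Timeline: | P0 0-3 | P1 3-7 | P0 7-8 | P2 8-14 | P4 14-16 | P5 16-24 | P0 24-26 | P6 26-32 | P3 32-38 |
Completion: P0=26  P1=7  P2=14  P3=38  P4=16  P5=24  P6=32
Finish order: P1 → P2 → P4 → P5 → P0 → P6 → P3

P1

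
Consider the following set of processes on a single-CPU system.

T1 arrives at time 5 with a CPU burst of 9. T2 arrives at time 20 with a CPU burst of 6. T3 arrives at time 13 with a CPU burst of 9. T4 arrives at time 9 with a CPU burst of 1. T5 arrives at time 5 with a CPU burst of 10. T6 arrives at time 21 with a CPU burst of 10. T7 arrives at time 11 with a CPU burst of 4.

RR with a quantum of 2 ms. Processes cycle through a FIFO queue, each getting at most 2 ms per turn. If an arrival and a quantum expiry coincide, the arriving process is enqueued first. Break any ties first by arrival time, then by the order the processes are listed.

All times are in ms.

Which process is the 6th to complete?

T3

Timeline: | idle 0-5 | T1 5-7 | T5 7-9 | T1 9-11 | T4 11-12 | T5 12-14 | T7 14-16 | T1 16-18 | T3 18-20 | T5 20-22 | T7 22-24 | T1 24-26 | T2 26-28 | T3 28-30 | T6 30-32 | T5 32-34 | T1 34-35 | T2 35-37 | T3 37-39 | T6 39-41 | T5 41-43 | T2 43-45 | T3 45-47 | T6 47-49 | T3 49-50 | T6 50-54 |
Completion: T1=35  T2=45  T3=50  T4=12  T5=43  T6=54  T7=24
Turnaround (C−A): T1=30  T2=25  T3=37  T4=3  T5=38  T6=33  T7=13
Finish order: T4 → T7 → T1 → T5 → T2 → T3 → T6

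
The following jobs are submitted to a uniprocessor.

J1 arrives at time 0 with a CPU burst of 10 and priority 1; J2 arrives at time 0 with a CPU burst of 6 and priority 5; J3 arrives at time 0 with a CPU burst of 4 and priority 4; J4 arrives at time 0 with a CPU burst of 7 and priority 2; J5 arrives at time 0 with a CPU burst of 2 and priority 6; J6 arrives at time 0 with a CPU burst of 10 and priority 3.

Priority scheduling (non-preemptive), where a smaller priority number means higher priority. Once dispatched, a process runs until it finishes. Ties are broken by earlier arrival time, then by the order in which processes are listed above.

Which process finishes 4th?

Timeline: | J1 0-10 | J4 10-17 | J6 17-27 | J3 27-31 | J2 31-37 | J5 37-39 |
Completion: J1=10  J2=37  J3=31  J4=17  J5=39  J6=27
Finish order: J1 → J4 → J6 → J3 → J2 → J5

J3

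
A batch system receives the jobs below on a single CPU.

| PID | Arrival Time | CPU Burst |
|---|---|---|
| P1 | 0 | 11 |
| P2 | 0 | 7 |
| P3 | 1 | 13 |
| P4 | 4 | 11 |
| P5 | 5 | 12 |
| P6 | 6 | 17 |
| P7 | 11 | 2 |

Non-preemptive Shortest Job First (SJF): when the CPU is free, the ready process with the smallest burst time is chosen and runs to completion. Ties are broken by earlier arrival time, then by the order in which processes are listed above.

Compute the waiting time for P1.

Timeline: | P2 0-7 | P1 7-18 | P7 18-20 | P4 20-31 | P5 31-43 | P3 43-56 | P6 56-73 |
Completion: P1=18  P2=7  P3=56  P4=31  P5=43  P6=73  P7=20
Turnaround (C−A): P1=18  P2=7  P3=55  P4=27  P5=38  P6=67  P7=9
Waiting(P1) = turnaround − burst = 18 − 11 = 7

7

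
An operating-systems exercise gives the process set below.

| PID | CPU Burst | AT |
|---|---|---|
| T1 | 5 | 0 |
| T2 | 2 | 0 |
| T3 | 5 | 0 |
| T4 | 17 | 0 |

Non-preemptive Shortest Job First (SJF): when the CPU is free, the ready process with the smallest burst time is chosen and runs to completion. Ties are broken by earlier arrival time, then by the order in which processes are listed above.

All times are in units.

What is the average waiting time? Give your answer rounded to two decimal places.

5.25

Timeline: | T2 0-2 | T1 2-7 | T3 7-12 | T4 12-29 |
Completion: T1=7  T2=2  T3=12  T4=29
Waiting times: T1=2, T2=0, T3=7, T4=12
Average waiting = (2+0+7+12) / 4 = 21/4 = 5.25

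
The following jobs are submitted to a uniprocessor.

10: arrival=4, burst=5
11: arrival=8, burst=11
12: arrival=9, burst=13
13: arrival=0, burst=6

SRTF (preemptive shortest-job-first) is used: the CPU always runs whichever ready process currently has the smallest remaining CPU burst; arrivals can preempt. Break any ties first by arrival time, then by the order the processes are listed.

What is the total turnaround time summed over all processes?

Gantt: | 13 0-6 | 10 6-11 | 11 11-22 | 12 22-35 |
Completion: 10=11  11=22  12=35  13=6
Turnaround = completion − arrival: 10=7, 11=14, 12=26, 13=6
Total turnaround = 7 + 14 + 26 + 6 = 53

53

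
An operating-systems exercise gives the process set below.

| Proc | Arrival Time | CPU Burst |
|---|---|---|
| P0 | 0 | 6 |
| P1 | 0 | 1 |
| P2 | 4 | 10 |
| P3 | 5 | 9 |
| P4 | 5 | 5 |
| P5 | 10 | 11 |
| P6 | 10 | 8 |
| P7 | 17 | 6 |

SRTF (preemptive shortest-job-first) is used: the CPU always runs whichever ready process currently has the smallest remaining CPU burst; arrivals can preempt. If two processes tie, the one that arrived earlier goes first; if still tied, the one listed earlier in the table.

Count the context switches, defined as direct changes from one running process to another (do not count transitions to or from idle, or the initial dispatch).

Schedule: | P1 0-1 | P0 1-7 | P4 7-12 | P6 12-20 | P7 20-26 | P3 26-35 | P2 35-45 | P5 45-56 |
Completion: P0=7  P1=1  P2=45  P3=35  P4=12  P5=56  P6=20  P7=26
Turnaround (C−A): P0=7  P1=1  P2=41  P3=30  P4=7  P5=46  P6=10  P7=9

7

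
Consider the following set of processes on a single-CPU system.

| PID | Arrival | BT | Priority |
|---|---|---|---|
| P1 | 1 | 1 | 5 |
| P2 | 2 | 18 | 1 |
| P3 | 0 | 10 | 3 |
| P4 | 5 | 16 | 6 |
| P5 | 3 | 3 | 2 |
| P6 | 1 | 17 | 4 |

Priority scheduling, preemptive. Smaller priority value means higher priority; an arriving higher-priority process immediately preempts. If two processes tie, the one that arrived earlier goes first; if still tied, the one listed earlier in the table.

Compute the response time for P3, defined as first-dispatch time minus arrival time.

Timeline: | P3 0-2 | P2 2-20 | P5 20-23 | P3 23-31 | P6 31-48 | P1 48-49 | P4 49-65 |
Completion: P1=49  P2=20  P3=31  P4=65  P5=23  P6=48
Response(P3) = first start − arrival = 0 − 0 = 0

0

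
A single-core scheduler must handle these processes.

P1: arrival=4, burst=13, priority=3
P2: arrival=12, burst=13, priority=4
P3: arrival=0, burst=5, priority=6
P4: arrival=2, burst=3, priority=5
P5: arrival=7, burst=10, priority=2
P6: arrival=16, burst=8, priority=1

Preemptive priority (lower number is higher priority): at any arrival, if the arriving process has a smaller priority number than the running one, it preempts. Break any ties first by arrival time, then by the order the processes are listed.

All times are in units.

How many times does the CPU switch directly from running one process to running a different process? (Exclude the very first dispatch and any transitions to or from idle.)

9

Gantt: | P3 0-2 | P4 2-4 | P1 4-7 | P5 7-16 | P6 16-24 | P5 24-25 | P1 25-35 | P2 35-48 | P4 48-49 | P3 49-52 |
Completion: P1=35  P2=48  P3=52  P4=49  P5=25  P6=24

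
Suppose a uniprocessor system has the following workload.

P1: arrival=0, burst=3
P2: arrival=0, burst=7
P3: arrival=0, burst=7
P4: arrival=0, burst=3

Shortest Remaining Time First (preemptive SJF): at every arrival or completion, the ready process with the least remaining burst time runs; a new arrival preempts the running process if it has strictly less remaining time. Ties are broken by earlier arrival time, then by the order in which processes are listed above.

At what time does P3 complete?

20

Gantt: | P1 0-3 | P4 3-6 | P2 6-13 | P3 13-20 |
Completion: P1=3  P2=13  P3=20  P4=6
Turnaround (C−A): P1=3  P2=13  P3=20  P4=6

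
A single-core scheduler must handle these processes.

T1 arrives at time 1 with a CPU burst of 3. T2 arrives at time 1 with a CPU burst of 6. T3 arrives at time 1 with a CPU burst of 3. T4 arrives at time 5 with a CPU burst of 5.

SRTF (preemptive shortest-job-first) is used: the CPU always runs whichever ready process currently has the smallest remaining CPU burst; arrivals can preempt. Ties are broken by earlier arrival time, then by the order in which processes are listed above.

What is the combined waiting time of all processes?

16

Timeline: | idle 0-1 | T1 1-4 | T3 4-7 | T4 7-12 | T2 12-18 |
Completion: T1=4  T2=18  T3=7  T4=12
Waiting = turnaround − burst: T1=0, T2=11, T3=3, T4=2
Total waiting = 0 + 11 + 3 + 2 = 16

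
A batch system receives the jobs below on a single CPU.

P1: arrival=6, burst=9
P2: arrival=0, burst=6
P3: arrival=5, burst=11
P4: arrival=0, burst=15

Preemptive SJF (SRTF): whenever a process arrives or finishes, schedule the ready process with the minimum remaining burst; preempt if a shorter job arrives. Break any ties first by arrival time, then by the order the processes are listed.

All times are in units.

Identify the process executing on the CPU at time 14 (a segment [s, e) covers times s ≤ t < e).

Timeline: | P2 0-6 | P1 6-15 | P3 15-26 | P4 26-41 |
Completion: P1=15  P2=6  P3=26  P4=41
Turnaround (C−A): P1=9  P2=6  P3=21  P4=41

P1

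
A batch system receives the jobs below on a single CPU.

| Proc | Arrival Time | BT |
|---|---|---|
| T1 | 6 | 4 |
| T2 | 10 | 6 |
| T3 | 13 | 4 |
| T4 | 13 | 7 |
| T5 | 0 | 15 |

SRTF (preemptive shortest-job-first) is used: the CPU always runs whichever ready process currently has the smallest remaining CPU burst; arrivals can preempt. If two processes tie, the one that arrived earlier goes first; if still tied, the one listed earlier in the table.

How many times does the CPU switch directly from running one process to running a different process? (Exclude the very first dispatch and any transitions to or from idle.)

Timeline: | T5 0-6 | T1 6-10 | T2 10-16 | T3 16-20 | T4 20-27 | T5 27-36 |
Completion: T1=10  T2=16  T3=20  T4=27  T5=36
Turnaround (C−A): T1=4  T2=6  T3=7  T4=14  T5=36

5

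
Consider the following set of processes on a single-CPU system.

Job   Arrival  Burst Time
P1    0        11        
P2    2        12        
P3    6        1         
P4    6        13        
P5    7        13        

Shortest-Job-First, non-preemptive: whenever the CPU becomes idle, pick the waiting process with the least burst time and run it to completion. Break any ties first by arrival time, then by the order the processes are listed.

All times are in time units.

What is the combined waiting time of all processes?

63

Timeline: | P1 0-11 | P3 11-12 | P2 12-24 | P4 24-37 | P5 37-50 |
Completion: P1=11  P2=24  P3=12  P4=37  P5=50
Waiting = turnaround − burst: P1=0, P2=10, P3=5, P4=18, P5=30
Total waiting = 0 + 10 + 5 + 18 + 30 = 63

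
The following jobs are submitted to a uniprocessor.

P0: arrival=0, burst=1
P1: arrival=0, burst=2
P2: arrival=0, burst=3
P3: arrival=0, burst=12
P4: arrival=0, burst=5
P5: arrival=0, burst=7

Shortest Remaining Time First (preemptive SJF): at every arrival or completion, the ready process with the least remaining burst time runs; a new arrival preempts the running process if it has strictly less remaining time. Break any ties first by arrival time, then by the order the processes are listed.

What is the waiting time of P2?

3

Schedule: | P0 0-1 | P1 1-3 | P2 3-6 | P4 6-11 | P5 11-18 | P3 18-30 |
Completion: P0=1  P1=3  P2=6  P3=30  P4=11  P5=18
Waiting(P2) = turnaround − burst = 6 − 3 = 3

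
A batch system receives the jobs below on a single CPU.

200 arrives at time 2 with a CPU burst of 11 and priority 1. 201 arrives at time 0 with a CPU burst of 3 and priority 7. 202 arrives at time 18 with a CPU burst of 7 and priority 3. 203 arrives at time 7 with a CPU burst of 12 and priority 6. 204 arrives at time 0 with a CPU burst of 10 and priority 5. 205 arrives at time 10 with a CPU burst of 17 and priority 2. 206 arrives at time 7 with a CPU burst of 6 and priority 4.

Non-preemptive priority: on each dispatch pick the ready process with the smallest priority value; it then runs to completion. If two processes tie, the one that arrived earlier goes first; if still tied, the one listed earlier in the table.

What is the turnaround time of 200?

Timeline: | 204 0-10 | 200 10-21 | 205 21-38 | 202 38-45 | 206 45-51 | 203 51-63 | 201 63-66 |
Completion: 200=21  201=66  202=45  203=63  204=10  205=38  206=51
Turnaround(200) = completion − arrival = 21 − 2 = 19

19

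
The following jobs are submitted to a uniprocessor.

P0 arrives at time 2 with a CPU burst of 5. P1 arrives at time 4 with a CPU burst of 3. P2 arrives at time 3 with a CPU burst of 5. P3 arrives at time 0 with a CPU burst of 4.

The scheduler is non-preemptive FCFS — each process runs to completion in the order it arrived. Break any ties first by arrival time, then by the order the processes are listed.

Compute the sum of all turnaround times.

Gantt: | P3 0-4 | P0 4-9 | P2 9-14 | P1 14-17 |
Completion: P0=9  P1=17  P2=14  P3=4
Turnaround = completion − arrival: P0=7, P1=13, P2=11, P3=4
Total turnaround = 7 + 13 + 11 + 4 = 35

35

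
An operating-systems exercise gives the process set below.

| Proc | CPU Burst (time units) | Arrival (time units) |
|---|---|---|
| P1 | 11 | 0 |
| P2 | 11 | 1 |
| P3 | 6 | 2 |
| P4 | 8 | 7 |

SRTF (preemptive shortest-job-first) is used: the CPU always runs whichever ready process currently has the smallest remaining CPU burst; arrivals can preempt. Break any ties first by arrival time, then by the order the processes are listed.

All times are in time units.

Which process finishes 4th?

Schedule: | P1 0-2 | P3 2-8 | P4 8-16 | P1 16-25 | P2 25-36 |
Completion: P1=25  P2=36  P3=8  P4=16
Turnaround (C−A): P1=25  P2=35  P3=6  P4=9
Finish order: P3 → P4 → P1 → P2

P2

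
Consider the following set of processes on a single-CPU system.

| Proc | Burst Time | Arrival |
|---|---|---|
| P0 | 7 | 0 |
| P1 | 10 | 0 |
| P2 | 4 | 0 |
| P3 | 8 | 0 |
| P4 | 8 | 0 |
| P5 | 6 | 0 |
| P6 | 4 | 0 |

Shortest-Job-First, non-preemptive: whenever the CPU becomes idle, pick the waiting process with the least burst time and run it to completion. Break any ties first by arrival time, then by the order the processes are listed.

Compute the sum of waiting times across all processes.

Timeline: | P2 0-4 | P6 4-8 | P5 8-14 | P0 14-21 | P3 21-29 | P4 29-37 | P1 37-47 |
Completion: P0=21  P1=47  P2=4  P3=29  P4=37  P5=14  P6=8
Waiting = turnaround − burst: P0=14, P1=37, P2=0, P3=21, P4=29, P5=8, P6=4
Total waiting = 14 + 37 + 0 + 21 + 29 + 8 + 4 = 113

113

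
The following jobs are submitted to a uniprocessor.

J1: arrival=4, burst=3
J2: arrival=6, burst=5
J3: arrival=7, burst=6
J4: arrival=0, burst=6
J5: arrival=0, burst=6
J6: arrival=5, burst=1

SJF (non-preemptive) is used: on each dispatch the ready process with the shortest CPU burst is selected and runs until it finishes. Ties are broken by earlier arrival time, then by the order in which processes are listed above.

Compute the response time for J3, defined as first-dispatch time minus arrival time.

Gantt: | J4 0-6 | J6 6-7 | J1 7-10 | J2 10-15 | J5 15-21 | J3 21-27 |
Completion: J1=10  J2=15  J3=27  J4=6  J5=21  J6=7
Response(J3) = first start − arrival = 21 − 7 = 14

14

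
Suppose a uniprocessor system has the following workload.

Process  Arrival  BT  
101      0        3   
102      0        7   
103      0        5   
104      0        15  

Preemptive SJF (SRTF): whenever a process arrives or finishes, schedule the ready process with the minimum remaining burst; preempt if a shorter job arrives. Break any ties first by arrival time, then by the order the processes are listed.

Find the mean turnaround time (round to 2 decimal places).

14.00

Timeline: | 101 0-3 | 103 3-8 | 102 8-15 | 104 15-30 |
Completion: 101=3  102=15  103=8  104=30
Turnaround (C−A): 101=3  102=15  103=8  104=30
Turnaround times: 101=3, 102=15, 103=8, 104=30
Average turnaround = (3+15+8+30) / 4 = 56/4 = 14.00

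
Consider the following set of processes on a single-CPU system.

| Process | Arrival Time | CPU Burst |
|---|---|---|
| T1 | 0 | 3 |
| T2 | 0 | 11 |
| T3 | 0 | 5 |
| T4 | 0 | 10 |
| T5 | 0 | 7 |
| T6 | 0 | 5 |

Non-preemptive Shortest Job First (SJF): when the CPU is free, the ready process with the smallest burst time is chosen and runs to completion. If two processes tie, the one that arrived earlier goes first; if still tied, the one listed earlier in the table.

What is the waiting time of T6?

8

Gantt: | T1 0-3 | T3 3-8 | T6 8-13 | T5 13-20 | T4 20-30 | T2 30-41 |
Completion: T1=3  T2=41  T3=8  T4=30  T5=20  T6=13
Turnaround (C−A): T1=3  T2=41  T3=8  T4=30  T5=20  T6=13
Waiting(T6) = turnaround − burst = 13 − 5 = 8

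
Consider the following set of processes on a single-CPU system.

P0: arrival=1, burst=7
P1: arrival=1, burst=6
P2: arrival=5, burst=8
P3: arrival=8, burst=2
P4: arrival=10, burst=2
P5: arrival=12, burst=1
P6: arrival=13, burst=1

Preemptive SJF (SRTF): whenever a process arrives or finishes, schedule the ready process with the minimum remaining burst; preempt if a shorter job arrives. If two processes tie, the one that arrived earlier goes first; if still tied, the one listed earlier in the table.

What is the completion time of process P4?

Schedule: | idle 0-1 | P1 1-7 | P0 7-8 | P3 8-10 | P4 10-12 | P5 12-13 | P6 13-14 | P0 14-20 | P2 20-28 |
Completion: P0=20  P1=7  P2=28  P3=10  P4=12  P5=13  P6=14
Turnaround (C−A): P0=19  P1=6  P2=23  P3=2  P4=2  P5=1  P6=1

12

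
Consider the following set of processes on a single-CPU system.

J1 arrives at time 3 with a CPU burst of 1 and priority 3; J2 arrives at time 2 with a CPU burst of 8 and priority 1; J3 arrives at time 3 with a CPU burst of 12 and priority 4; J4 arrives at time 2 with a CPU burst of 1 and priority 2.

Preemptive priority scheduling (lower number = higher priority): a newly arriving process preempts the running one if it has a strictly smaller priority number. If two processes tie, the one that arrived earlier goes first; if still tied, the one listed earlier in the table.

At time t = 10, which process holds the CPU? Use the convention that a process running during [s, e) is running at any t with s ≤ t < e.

Timeline: | idle 0-2 | J2 2-10 | J4 10-11 | J1 11-12 | J3 12-24 |
Completion: J1=12  J2=10  J3=24  J4=11
Turnaround (C−A): J1=9  J2=8  J3=21  J4=9

J4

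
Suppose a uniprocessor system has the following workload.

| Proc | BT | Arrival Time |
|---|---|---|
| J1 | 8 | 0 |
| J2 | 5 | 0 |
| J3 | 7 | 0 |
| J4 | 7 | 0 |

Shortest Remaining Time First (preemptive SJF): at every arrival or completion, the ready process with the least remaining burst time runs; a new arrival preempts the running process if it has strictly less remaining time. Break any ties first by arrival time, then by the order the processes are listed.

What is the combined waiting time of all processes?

Timeline: | J2 0-5 | J3 5-12 | J4 12-19 | J1 19-27 |
Completion: J1=27  J2=5  J3=12  J4=19
Turnaround (C−A): J1=27  J2=5  J3=12  J4=19
Waiting = turnaround − burst: J1=19, J2=0, J3=5, J4=12
Total waiting = 19 + 0 + 5 + 12 = 36

36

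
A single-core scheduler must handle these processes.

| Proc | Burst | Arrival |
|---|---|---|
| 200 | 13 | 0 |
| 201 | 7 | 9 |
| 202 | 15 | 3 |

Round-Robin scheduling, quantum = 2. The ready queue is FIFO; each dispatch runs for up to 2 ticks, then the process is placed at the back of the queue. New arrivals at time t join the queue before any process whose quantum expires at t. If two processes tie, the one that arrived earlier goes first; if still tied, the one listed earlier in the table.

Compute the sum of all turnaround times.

Schedule: | 200 0-4 | 202 4-6 | 200 6-8 | 202 8-10 | 200 10-12 | 201 12-14 | 202 14-16 | 200 16-18 | 201 18-20 | 202 20-22 | 200 22-24 | 201 24-26 | 202 26-28 | 200 28-29 | 201 29-30 | 202 30-35 |
Completion: 200=29  201=30  202=35
Turnaround (C−A): 200=29  201=21  202=32
Turnaround = completion − arrival: 200=29, 201=21, 202=32
Total turnaround = 29 + 21 + 32 = 82

82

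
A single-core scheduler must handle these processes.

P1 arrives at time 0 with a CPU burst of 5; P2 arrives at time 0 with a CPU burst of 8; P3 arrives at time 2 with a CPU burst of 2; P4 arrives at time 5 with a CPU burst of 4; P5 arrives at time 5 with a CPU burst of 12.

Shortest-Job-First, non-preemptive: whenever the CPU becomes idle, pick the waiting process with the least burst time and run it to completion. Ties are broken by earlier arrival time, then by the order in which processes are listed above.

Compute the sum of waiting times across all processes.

Timeline: | P1 0-5 | P3 5-7 | P4 7-11 | P2 11-19 | P5 19-31 |
Completion: P1=5  P2=19  P3=7  P4=11  P5=31
Waiting = turnaround − burst: P1=0, P2=11, P3=3, P4=2, P5=14
Total waiting = 0 + 11 + 3 + 2 + 14 = 30

30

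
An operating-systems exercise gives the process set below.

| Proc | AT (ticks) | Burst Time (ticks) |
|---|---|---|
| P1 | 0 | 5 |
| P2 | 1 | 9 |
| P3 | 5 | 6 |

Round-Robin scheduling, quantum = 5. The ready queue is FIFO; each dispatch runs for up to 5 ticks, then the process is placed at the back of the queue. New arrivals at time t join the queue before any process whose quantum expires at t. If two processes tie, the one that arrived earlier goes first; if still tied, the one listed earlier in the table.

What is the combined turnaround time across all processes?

Schedule: | P1 0-5 | P2 5-10 | P3 10-15 | P2 15-19 | P3 19-20 |
Completion: P1=5  P2=19  P3=20
Turnaround = completion − arrival: P1=5, P2=18, P3=15
Total turnaround = 5 + 18 + 15 = 38

38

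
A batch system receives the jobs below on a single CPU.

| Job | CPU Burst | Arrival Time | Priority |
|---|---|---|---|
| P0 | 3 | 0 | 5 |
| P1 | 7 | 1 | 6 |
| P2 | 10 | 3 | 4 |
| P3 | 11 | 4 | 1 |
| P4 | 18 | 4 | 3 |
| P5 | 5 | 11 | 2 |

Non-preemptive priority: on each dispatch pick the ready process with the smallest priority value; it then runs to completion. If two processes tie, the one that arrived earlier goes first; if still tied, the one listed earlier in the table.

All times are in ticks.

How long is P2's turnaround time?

Gantt: | P0 0-3 | P2 3-13 | P3 13-24 | P5 24-29 | P4 29-47 | P1 47-54 |
Completion: P0=3  P1=54  P2=13  P3=24  P4=47  P5=29
Turnaround(P2) = completion − arrival = 13 − 3 = 10

10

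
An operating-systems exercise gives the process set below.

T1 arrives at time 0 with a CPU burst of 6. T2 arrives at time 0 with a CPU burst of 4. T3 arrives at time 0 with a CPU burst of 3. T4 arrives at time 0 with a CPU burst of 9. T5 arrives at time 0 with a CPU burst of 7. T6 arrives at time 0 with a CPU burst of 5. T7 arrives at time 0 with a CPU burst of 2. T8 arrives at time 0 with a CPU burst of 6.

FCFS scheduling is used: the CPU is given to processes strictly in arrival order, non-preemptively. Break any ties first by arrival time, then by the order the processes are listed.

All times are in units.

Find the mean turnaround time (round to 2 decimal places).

Timeline: | T1 0-6 | T2 6-10 | T3 10-13 | T4 13-22 | T5 22-29 | T6 29-34 | T7 34-36 | T8 36-42 |
Completion: T1=6  T2=10  T3=13  T4=22  T5=29  T6=34  T7=36  T8=42
Turnaround (C−A): T1=6  T2=10  T3=13  T4=22  T5=29  T6=34  T7=36  T8=42
Turnaround times: T1=6, T2=10, T3=13, T4=22, T5=29, T6=34, T7=36, T8=42
Average turnaround = (6+10+13+22+29+34+36+42) / 8 = 192/8 = 24.00

24.00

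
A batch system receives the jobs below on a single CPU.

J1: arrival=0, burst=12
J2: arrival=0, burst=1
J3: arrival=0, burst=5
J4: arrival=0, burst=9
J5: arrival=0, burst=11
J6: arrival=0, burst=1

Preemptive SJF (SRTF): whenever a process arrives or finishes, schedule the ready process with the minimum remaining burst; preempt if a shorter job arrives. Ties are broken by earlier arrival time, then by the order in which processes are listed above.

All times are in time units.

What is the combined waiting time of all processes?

53

Schedule: | J2 0-1 | J6 1-2 | J3 2-7 | J4 7-16 | J5 16-27 | J1 27-39 |
Completion: J1=39  J2=1  J3=7  J4=16  J5=27  J6=2
Waiting = turnaround − burst: J1=27, J2=0, J3=2, J4=7, J5=16, J6=1
Total waiting = 27 + 0 + 2 + 7 + 16 + 1 = 53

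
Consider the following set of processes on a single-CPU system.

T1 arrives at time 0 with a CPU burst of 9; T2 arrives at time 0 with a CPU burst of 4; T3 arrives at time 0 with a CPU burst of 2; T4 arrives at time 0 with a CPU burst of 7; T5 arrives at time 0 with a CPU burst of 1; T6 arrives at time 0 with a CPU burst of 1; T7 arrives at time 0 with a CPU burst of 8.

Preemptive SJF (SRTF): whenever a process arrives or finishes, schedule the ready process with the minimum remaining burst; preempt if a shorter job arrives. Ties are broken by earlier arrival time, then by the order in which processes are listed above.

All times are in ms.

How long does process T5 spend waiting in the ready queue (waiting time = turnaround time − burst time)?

0

Schedule: | T5 0-1 | T6 1-2 | T3 2-4 | T2 4-8 | T4 8-15 | T7 15-23 | T1 23-32 |
Completion: T1=32  T2=8  T3=4  T4=15  T5=1  T6=2  T7=23
Waiting(T5) = turnaround − burst = 1 − 1 = 0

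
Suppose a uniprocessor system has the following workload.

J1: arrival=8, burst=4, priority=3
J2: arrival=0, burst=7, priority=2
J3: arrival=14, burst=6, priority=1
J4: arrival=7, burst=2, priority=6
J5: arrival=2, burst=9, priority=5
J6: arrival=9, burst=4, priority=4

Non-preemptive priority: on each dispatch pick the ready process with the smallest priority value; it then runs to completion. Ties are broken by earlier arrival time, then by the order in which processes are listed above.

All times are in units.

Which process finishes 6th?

J4

Timeline: | J2 0-7 | J5 7-16 | J3 16-22 | J1 22-26 | J6 26-30 | J4 30-32 |
Completion: J1=26  J2=7  J3=22  J4=32  J5=16  J6=30
Turnaround (C−A): J1=18  J2=7  J3=8  J4=25  J5=14  J6=21
Finish order: J2 → J5 → J3 → J1 → J6 → J4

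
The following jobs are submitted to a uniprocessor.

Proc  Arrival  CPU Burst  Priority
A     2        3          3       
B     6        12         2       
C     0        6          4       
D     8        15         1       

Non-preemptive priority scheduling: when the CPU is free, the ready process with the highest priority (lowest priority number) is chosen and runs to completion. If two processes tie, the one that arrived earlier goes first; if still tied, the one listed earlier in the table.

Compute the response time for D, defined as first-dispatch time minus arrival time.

10

Gantt: | C 0-6 | B 6-18 | D 18-33 | A 33-36 |
Completion: A=36  B=18  C=6  D=33
Response(D) = first start − arrival = 18 − 8 = 10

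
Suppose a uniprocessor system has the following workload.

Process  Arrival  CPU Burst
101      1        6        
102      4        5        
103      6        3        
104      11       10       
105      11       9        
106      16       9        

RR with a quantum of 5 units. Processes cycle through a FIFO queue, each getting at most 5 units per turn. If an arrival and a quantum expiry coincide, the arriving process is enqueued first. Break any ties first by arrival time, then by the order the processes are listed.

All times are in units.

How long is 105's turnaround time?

28

Gantt: | idle 0-1 | 101 1-6 | 102 6-11 | 103 11-14 | 101 14-15 | 104 15-20 | 105 20-25 | 106 25-30 | 104 30-35 | 105 35-39 | 106 39-43 |
Completion: 101=15  102=11  103=14  104=35  105=39  106=43
Turnaround(105) = completion − arrival = 39 − 11 = 28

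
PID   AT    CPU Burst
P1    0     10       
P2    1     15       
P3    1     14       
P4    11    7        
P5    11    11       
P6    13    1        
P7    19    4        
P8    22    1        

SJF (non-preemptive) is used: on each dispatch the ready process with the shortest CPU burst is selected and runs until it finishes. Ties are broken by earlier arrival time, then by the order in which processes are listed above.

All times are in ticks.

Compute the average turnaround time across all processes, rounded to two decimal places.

Schedule: | P1 0-10 | P3 10-24 | P6 24-25 | P8 25-26 | P7 26-30 | P4 30-37 | P5 37-48 | P2 48-63 |
Completion: P1=10  P2=63  P3=24  P4=37  P5=48  P6=25  P7=30  P8=26
Turnaround (C−A): P1=10  P2=62  P3=23  P4=26  P5=37  P6=12  P7=11  P8=4
Turnaround times: P1=10, P2=62, P3=23, P4=26, P5=37, P6=12, P7=11, P8=4
Average turnaround = (10+62+23+26+37+12+11+4) / 8 = 185/8 = 23.13

23.13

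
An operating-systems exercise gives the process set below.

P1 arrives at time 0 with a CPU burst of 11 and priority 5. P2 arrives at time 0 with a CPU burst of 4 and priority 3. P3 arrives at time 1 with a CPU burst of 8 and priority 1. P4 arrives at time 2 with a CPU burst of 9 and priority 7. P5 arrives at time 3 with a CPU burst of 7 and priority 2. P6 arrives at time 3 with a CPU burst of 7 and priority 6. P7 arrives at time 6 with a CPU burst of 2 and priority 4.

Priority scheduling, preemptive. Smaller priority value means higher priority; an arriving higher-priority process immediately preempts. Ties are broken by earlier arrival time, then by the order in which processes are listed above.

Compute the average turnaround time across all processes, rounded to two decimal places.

24.14

Timeline: | P2 0-1 | P3 1-9 | P5 9-16 | P2 16-19 | P7 19-21 | P1 21-32 | P6 32-39 | P4 39-48 |
Completion: P1=32  P2=19  P3=9  P4=48  P5=16  P6=39  P7=21
Turnaround (C−A): P1=32  P2=19  P3=8  P4=46  P5=13  P6=36  P7=15
Turnaround times: P1=32, P2=19, P3=8, P4=46, P5=13, P6=36, P7=15
Average turnaround = (32+19+8+46+13+36+15) / 7 = 169/7 = 24.14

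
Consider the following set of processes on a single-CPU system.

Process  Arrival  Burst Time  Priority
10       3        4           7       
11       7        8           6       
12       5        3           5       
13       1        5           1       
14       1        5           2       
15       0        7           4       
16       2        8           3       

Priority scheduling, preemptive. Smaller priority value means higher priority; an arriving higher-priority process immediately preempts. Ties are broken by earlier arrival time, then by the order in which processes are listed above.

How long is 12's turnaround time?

23

Gantt: | 15 0-1 | 13 1-6 | 14 6-11 | 16 11-19 | 15 19-25 | 12 25-28 | 11 28-36 | 10 36-40 |
Completion: 10=40  11=36  12=28  13=6  14=11  15=25  16=19
Turnaround (C−A): 10=37  11=29  12=23  13=5  14=10  15=25  16=17
Turnaround(12) = completion − arrival = 28 − 5 = 23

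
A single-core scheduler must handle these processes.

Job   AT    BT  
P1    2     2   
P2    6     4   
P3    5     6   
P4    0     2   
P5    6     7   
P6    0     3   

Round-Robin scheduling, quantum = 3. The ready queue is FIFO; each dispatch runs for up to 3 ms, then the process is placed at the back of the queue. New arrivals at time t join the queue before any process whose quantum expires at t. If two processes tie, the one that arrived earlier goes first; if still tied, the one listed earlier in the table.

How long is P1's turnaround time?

5

Timeline: | P4 0-2 | P6 2-5 | P1 5-7 | P3 7-10 | P2 10-13 | P5 13-16 | P3 16-19 | P2 19-20 | P5 20-24 |
Completion: P1=7  P2=20  P3=19  P4=2  P5=24  P6=5
Turnaround(P1) = completion − arrival = 7 − 2 = 5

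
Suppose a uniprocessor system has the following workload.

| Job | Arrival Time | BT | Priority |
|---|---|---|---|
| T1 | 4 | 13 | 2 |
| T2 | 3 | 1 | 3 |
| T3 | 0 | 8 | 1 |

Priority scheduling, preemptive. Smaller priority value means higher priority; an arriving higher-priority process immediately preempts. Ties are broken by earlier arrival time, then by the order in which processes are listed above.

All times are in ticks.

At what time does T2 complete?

22

Gantt: | T3 0-8 | T1 8-21 | T2 21-22 |
Completion: T1=21  T2=22  T3=8
Turnaround (C−A): T1=17  T2=19  T3=8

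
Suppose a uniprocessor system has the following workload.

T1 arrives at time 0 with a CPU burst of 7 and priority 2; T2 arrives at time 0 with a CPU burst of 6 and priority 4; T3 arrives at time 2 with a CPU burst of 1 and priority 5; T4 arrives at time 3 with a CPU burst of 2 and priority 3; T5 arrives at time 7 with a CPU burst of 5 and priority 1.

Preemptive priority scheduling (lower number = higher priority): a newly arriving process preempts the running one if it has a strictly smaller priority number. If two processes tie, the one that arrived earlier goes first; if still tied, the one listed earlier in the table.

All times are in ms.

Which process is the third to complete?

T4

Gantt: | T1 0-7 | T5 7-12 | T4 12-14 | T2 14-20 | T3 20-21 |
Completion: T1=7  T2=20  T3=21  T4=14  T5=12
Turnaround (C−A): T1=7  T2=20  T3=19  T4=11  T5=5
Finish order: T1 → T5 → T4 → T2 → T3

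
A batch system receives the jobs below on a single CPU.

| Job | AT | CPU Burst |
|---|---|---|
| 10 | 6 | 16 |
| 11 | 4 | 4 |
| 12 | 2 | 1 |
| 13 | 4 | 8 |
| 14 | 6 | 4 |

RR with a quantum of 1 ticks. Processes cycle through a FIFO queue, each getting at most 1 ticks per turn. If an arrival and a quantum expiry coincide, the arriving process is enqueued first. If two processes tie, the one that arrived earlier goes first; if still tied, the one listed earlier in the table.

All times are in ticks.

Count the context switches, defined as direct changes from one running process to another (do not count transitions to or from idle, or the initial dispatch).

23

Gantt: | idle 0-2 | 12 2-3 | idle 3-4 | 11 4-5 | 13 5-6 | 11 6-7 | 10 7-8 | 14 8-9 | 13 9-10 | 11 10-11 | 10 11-12 | 14 12-13 | 13 13-14 | 11 14-15 | 10 15-16 | 14 16-17 | 13 17-18 | 10 18-19 | 14 19-20 | 13 20-21 | 10 21-22 | 13 22-23 | 10 23-24 | 13 24-25 | 10 25-26 | 13 26-27 | 10 27-36 |
Completion: 10=36  11=15  12=3  13=27  14=20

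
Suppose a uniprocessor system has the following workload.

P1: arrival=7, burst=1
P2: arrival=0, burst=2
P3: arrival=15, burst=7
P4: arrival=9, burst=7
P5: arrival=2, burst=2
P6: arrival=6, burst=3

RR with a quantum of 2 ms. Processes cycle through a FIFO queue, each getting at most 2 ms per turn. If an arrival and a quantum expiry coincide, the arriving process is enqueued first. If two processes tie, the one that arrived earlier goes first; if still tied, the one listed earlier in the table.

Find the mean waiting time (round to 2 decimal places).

1.17

Schedule: | P2 0-2 | P5 2-4 | idle 4-6 | P6 6-8 | P1 8-9 | P6 9-10 | P4 10-16 | P3 16-18 | P4 18-19 | P3 19-24 |
Completion: P1=9  P2=2  P3=24  P4=19  P5=4  P6=10
Turnaround (C−A): P1=2  P2=2  P3=9  P4=10  P5=2  P6=4
Waiting times: P1=1, P2=0, P3=2, P4=3, P5=0, P6=1
Average waiting = (1+0+2+3+0+1) / 6 = 7/6 = 1.17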